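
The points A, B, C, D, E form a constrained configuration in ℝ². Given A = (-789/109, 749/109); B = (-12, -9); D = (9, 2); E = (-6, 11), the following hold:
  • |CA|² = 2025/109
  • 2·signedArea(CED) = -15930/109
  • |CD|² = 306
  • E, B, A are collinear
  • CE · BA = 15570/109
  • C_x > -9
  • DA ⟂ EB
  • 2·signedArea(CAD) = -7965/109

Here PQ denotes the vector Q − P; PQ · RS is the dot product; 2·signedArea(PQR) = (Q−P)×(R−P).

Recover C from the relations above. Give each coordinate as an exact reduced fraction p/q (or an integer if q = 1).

1. C_x = -924/109  [2·signedArea(CAD) = -7965/109 ∩ 2·signedArea(CED) = -15930/109]
2. C_y = 299/109  [2·signedArea(CAD) = -7965/109 ∩ 2·signedArea(CED) = -15930/109]
   → C = (-924/109, 299/109)

C = (-924/109, 299/109)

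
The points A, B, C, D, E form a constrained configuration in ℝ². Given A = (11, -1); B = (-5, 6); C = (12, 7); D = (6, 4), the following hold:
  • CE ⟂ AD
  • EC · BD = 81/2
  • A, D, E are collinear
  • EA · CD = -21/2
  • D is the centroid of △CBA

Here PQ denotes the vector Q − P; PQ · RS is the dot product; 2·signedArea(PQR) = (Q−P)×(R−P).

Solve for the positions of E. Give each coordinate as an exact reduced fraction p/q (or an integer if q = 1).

1. E_x = 15/2  [A, D, E are collinear ∩ CE ⟂ AD]
2. E_y = 5/2  [A, D, E are collinear ∩ CE ⟂ AD]
   → E = (15/2, 5/2)

E = (15/2, 5/2)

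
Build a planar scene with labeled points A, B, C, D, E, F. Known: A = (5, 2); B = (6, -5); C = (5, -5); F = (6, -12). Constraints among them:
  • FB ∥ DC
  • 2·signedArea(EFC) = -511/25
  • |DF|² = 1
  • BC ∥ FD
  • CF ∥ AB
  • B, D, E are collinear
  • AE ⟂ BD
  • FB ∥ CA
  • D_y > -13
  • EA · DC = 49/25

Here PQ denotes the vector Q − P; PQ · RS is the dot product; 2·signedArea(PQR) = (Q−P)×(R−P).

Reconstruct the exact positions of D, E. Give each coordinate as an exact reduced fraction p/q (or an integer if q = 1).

1. D_x = 5  [FB ∥ DC ∩ BC ∥ FD]
2. D_y = -12  [FB ∥ DC ∩ BC ∥ FD]
   → D = (5, -12)
3. E_x = 174/25  [B, D, E are collinear ∩ AE ⟂ BD]
4. E_y = 43/25  [B, D, E are collinear ∩ AE ⟂ BD]
   → E = (174/25, 43/25)

D = (5, -12)
E = (174/25, 43/25)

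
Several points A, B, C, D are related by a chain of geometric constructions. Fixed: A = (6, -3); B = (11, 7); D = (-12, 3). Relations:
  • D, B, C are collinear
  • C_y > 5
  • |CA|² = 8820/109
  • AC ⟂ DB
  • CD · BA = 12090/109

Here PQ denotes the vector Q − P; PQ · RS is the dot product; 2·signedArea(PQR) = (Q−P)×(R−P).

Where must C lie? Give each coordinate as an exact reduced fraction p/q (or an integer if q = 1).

1. C_x = 486/109  [D, B, C are collinear ∩ AC ⟂ DB]
2. C_y = 639/109  [D, B, C are collinear ∩ AC ⟂ DB]
   → C = (486/109, 639/109)

C = (486/109, 639/109)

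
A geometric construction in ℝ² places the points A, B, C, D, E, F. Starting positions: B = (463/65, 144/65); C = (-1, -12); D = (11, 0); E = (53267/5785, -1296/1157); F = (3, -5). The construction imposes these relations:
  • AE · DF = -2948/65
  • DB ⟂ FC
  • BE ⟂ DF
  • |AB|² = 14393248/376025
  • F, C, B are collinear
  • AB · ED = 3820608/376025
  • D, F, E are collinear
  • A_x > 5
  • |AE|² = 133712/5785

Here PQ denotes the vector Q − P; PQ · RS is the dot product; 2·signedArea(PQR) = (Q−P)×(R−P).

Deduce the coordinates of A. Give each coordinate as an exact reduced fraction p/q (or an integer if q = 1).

A = (29563/5785, -21028/5785)

1. A_x = 29563/5785  [line -10368/5785·x + -1296/1157·y + 1912896/376025 = 0 ∩ |AB|² = 14393248/376025]
2. A_y = -21028/5785  [line -10368/5785·x + -1296/1157·y + 1912896/376025 = 0 ∩ |AB|² = 14393248/376025]
   → A = (29563/5785, -21028/5785)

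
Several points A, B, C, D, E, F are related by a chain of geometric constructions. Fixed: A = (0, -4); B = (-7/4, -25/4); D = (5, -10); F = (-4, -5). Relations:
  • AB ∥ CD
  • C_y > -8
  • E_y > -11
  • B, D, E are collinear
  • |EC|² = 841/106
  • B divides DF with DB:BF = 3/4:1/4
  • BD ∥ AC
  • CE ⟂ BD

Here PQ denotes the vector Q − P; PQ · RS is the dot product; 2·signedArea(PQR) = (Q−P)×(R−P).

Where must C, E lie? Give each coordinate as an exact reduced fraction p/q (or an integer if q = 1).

1. C_x = 27/4  [AB ∥ CD ∩ BD ∥ AC]
2. C_y = -31/4  [AB ∥ CD ∩ BD ∥ AC]
   → C = (27/4, -31/4)
3. E_x = 1141/212  [B, D, E are collinear ∩ CE ⟂ BD]
4. E_y = -2165/212  [B, D, E are collinear ∩ CE ⟂ BD]
   → E = (1141/212, -2165/212)

C = (27/4, -31/4)
E = (1141/212, -2165/212)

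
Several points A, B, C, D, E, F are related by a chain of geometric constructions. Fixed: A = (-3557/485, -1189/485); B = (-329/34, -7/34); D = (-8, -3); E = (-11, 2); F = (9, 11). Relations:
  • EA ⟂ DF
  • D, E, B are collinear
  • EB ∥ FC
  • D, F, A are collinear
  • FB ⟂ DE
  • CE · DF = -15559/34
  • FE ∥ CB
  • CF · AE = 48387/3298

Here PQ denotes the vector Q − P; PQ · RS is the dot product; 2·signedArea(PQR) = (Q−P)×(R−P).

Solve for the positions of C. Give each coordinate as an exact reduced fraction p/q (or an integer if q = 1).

1. C_x = 351/34  [FE ∥ CB ∩ EB ∥ FC]
2. C_y = 299/34  [FE ∥ CB ∩ EB ∥ FC]
   → C = (351/34, 299/34)

C = (351/34, 299/34)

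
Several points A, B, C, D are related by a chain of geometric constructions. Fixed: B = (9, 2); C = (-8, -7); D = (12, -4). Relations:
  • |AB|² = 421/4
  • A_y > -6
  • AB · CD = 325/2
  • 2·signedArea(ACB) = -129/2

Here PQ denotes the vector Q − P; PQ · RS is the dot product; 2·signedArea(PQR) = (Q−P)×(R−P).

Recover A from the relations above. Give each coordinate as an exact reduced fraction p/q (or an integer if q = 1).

A = (2, -11/2)

1. A_x = 2  [2·signedArea(ACB) = -129/2 ∩ AB · CD = 325/2]
2. A_y = -11/2  [2·signedArea(ACB) = -129/2 ∩ AB · CD = 325/2]
   → A = (2, -11/2)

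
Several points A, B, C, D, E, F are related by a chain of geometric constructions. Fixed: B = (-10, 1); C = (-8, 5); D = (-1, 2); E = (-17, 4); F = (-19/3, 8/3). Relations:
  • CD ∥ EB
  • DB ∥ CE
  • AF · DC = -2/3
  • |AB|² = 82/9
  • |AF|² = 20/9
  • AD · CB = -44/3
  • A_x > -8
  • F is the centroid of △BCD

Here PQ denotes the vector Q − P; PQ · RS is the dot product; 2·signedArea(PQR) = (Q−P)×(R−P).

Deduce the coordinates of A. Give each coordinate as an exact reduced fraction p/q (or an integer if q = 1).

A = (-7, 4/3)

1. A_x = -7  [AD · CB = -44/3 ∩ AF · DC = -2/3]
2. A_y = 4/3  [AD · CB = -44/3 ∩ AF · DC = -2/3]
   → A = (-7, 4/3)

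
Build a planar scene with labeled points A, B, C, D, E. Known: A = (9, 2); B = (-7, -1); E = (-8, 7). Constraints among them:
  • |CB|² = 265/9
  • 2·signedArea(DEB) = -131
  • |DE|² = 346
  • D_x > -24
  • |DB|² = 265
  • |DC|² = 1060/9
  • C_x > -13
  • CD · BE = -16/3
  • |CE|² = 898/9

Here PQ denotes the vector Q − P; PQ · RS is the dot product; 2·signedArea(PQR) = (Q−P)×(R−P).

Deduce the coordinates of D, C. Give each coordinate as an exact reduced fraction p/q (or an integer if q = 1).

1. D_x = -23  [line 8·x + 1·y + 188 = 0 ∩ |DE|² = 346]
2. D_y = -4  [line 8·x + 1·y + 188 = 0 ∩ |DE|² = 346]
   → D = (-23, -4)
3. C_x = -37/3  [line 1·x + -8·y + -11/3 = 0 ∩ |DC|² = 1060/9]
4. C_y = -2  [line 1·x + -8·y + -11/3 = 0 ∩ |DC|² = 1060/9]
   → C = (-37/3, -2)

C = (-37/3, -2)
D = (-23, -4)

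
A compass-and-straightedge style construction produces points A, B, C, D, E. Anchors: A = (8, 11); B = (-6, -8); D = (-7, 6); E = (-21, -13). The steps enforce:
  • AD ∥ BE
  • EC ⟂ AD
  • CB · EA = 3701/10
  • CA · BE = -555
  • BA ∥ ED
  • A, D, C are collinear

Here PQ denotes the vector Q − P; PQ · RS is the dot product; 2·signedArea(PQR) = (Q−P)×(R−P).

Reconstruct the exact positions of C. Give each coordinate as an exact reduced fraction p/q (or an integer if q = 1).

1. C_x = -253/10  [A, D, C are collinear ∩ EC ⟂ AD]
2. C_y = -1/10  [A, D, C are collinear ∩ EC ⟂ AD]
   → C = (-253/10, -1/10)

C = (-253/10, -1/10)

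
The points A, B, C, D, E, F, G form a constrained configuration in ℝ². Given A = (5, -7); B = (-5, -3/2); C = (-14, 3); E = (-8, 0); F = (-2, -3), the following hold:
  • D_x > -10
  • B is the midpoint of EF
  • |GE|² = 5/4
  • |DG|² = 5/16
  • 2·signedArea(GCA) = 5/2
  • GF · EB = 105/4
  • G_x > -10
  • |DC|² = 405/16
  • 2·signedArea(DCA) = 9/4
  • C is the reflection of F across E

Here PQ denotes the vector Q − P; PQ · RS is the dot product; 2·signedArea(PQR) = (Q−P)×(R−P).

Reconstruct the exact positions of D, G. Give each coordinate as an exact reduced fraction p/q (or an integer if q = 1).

1. D_x = -19/2  [line 10·x + 19·y + 323/4 = 0 ∩ |DC|² = 405/16]
2. D_y = 3/4  [line 10·x + 19·y + 323/4 = 0 ∩ |DC|² = 405/16]
   → D = (-19/2, 3/4)
3. G_x = -9  [2·signedArea(GCA) = 5/2 ∩ GF · EB = 105/4]
4. G_y = 1/2  [2·signedArea(GCA) = 5/2 ∩ GF · EB = 105/4]
   → G = (-9, 1/2)

D = (-19/2, 3/4)
G = (-9, 1/2)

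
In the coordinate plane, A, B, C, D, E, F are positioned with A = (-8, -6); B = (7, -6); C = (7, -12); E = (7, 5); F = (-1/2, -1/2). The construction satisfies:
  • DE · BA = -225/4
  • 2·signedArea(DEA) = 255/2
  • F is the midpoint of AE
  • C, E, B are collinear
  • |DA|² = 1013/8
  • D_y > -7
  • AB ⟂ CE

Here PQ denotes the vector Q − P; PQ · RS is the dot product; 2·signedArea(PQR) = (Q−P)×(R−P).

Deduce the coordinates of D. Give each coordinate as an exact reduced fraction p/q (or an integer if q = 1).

1. D_x = 13/4  [2·signedArea(DEA) = 255/2 ∩ DE · BA = -225/4]
2. D_y = -25/4  [2·signedArea(DEA) = 255/2 ∩ DE · BA = -225/4]
   → D = (13/4, -25/4)

D = (13/4, -25/4)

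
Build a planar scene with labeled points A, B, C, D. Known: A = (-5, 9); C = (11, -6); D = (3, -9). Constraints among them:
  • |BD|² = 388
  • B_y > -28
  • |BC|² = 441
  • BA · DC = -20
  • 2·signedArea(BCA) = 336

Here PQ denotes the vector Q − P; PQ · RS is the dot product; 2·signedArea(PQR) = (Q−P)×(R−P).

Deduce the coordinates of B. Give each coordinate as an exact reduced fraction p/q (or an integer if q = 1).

1. B_x = 11  [BA · DC = -20 ∩ 2·signedArea(BCA) = 336]
2. B_y = -27  [BA · DC = -20 ∩ 2·signedArea(BCA) = 336]
   → B = (11, -27)

B = (11, -27)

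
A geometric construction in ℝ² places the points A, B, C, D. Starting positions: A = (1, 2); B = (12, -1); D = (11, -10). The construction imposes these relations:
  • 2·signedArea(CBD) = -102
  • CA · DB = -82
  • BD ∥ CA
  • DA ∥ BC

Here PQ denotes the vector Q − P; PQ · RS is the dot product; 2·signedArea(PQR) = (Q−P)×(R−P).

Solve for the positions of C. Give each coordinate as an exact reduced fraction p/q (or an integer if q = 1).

1. C_x = 2  [BD ∥ CA ∩ DA ∥ BC]
2. C_y = 11  [BD ∥ CA ∩ DA ∥ BC]
   → C = (2, 11)

C = (2, 11)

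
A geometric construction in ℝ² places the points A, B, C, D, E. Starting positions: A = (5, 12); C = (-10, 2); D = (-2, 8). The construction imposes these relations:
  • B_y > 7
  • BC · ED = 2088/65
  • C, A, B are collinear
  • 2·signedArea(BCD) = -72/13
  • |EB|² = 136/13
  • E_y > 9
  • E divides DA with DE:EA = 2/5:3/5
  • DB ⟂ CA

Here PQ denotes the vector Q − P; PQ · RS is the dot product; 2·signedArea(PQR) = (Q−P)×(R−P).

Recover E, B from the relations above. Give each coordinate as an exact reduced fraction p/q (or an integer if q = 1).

1. E_x = 4/5  [E divides DA with DE:EA = 2/5:3/5]
2. E_y = 48/5  [E divides DA with DE:EA = 2/5:3/5]
   → E = (4/5, 48/5)
3. B_x = -22/13  [C, A, B are collinear ∩ DB ⟂ CA]
4. B_y = 98/13  [C, A, B are collinear ∩ DB ⟂ CA]
   → B = (-22/13, 98/13)

B = (-22/13, 98/13)
E = (4/5, 48/5)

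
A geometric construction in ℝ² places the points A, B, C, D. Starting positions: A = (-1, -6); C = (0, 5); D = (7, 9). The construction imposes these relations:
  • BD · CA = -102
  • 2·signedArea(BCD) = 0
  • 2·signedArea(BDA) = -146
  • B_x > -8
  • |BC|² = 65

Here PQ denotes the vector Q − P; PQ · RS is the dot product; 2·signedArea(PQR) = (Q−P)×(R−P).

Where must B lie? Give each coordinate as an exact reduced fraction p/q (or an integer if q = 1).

1. B_x = -7  [2·signedArea(BCD) = 0 ∩ 2·signedArea(BDA) = -146]
2. B_y = 1  [2·signedArea(BCD) = 0 ∩ 2·signedArea(BDA) = -146]
   → B = (-7, 1)

B = (-7, 1)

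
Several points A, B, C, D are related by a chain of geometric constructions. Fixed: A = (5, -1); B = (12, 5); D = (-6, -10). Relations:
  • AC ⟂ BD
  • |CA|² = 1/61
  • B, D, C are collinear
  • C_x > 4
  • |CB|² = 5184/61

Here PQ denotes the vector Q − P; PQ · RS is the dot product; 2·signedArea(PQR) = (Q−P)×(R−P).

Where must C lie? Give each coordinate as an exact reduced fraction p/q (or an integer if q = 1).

1. C_x = 300/61  [B, D, C are collinear ∩ AC ⟂ BD]
2. C_y = -55/61  [B, D, C are collinear ∩ AC ⟂ BD]
   → C = (300/61, -55/61)

C = (300/61, -55/61)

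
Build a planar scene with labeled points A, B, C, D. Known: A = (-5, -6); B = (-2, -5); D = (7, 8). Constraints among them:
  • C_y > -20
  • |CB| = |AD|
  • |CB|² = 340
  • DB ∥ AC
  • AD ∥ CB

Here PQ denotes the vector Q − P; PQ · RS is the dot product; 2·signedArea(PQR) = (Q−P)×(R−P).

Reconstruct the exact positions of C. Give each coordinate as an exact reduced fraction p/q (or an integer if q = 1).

C = (-14, -19)

1. C_x = -14  [AD ∥ CB ∩ DB ∥ AC]
2. C_y = -19  [AD ∥ CB ∩ DB ∥ AC]
   → C = (-14, -19)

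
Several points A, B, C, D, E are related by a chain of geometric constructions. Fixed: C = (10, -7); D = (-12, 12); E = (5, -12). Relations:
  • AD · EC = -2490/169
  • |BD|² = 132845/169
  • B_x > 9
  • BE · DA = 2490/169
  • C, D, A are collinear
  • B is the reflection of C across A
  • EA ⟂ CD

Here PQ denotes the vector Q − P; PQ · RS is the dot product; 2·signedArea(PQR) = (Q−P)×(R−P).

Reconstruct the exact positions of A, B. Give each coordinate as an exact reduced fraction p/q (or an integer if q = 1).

A = (1624/169, -1126/169)
B = (1558/169, -1069/169)

1. A_x = 1624/169  [C, D, A are collinear ∩ EA ⟂ CD]
2. A_y = -1126/169  [C, D, A are collinear ∩ EA ⟂ CD]
   → A = (1624/169, -1126/169)
3. B_x = 1558/169  [B is the reflection of C across A]
4. B_y = -1069/169  [B is the reflection of C across A]
   → B = (1558/169, -1069/169)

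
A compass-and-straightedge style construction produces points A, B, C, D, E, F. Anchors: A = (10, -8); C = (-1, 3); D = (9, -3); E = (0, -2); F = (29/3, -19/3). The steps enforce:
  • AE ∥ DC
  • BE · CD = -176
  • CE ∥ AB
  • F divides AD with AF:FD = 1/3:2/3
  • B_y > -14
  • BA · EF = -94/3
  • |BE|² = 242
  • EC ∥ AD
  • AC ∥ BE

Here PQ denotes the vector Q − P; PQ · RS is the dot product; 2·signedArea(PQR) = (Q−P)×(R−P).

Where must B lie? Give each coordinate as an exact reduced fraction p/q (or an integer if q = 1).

B = (11, -13)

1. B_x = 11  [AC ∥ BE ∩ CE ∥ AB]
2. B_y = -13  [AC ∥ BE ∩ CE ∥ AB]
   → B = (11, -13)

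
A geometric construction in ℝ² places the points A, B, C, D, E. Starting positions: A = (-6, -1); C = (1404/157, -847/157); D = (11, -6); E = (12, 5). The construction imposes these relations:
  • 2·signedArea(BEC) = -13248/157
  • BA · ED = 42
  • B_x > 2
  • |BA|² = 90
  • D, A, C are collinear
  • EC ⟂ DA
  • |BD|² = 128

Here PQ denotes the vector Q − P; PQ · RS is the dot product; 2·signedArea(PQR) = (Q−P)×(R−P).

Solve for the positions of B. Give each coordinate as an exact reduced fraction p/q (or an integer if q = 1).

B = (3, 2)

1. B_x = 3  [2·signedArea(BEC) = -13248/157 ∩ BA · ED = 42]
2. B_y = 2  [2·signedArea(BEC) = -13248/157 ∩ BA · ED = 42]
   → B = (3, 2)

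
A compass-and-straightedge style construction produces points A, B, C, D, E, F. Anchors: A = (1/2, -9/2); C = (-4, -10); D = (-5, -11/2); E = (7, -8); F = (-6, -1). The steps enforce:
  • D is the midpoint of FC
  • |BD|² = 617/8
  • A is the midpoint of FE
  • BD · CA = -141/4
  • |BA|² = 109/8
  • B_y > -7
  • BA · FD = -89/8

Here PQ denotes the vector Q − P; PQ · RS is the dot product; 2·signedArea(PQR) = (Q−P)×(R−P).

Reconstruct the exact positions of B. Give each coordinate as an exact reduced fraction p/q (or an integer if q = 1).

1. B_x = 15/4  [BA · FD = -89/8 ∩ BD · CA = -141/4]
2. B_y = -25/4  [BA · FD = -89/8 ∩ BD · CA = -141/4]
   → B = (15/4, -25/4)

B = (15/4, -25/4)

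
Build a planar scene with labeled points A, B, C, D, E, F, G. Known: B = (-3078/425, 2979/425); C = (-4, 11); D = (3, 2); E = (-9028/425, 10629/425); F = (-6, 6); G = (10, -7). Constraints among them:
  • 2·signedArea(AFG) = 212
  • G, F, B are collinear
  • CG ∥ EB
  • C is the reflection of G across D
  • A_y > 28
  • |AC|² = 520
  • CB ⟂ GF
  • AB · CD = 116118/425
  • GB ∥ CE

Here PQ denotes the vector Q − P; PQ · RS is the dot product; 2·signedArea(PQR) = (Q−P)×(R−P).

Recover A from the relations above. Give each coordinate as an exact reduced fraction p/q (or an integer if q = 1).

A = (-18, 29)

1. A_x = -18  [AB · CD = 116118/425 ∩ 2·signedArea(AFG) = 212]
2. A_y = 29  [AB · CD = 116118/425 ∩ 2·signedArea(AFG) = 212]
   → A = (-18, 29)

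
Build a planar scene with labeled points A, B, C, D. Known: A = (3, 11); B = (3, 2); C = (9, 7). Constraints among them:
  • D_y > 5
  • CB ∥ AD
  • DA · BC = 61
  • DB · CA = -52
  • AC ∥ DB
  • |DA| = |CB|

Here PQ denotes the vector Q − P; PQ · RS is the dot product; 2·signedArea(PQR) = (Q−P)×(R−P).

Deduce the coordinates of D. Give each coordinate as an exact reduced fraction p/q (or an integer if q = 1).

D = (-3, 6)

1. D_x = -3  [AC ∥ DB ∩ CB ∥ AD]
2. D_y = 6  [AC ∥ DB ∩ CB ∥ AD]
   → D = (-3, 6)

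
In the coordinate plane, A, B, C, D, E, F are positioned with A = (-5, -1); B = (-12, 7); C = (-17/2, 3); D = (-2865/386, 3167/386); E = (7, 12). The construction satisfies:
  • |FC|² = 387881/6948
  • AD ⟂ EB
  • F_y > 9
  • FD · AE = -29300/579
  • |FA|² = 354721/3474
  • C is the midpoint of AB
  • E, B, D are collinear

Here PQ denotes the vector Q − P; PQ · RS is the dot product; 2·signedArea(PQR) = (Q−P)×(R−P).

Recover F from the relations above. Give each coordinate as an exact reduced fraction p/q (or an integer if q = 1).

F = (-4795/1158, 10501/1158)

1. F_x = -4795/1158  [line -12·x + -13·y + 78973/1158 = 0 ∩ |FA|² = 354721/3474]
2. F_y = 10501/1158  [line -12·x + -13·y + 78973/1158 = 0 ∩ |FA|² = 354721/3474]
   → F = (-4795/1158, 10501/1158)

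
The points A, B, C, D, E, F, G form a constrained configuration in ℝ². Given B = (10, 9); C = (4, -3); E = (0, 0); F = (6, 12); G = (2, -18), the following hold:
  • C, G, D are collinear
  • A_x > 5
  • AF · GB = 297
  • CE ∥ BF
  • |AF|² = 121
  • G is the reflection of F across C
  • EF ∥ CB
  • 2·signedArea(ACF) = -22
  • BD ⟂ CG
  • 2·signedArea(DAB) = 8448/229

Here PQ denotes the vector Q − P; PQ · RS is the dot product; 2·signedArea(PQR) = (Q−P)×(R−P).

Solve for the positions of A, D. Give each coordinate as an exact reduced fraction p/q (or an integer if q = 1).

1. A_x = 6  [2·signedArea(ACF) = -22 ∩ AF · GB = 297]
2. A_y = 1  [2·signedArea(ACF) = -22 ∩ AF · GB = 297]
   → A = (6, 1)
3. D_x = 1300/229  [C, G, D are collinear ∩ BD ⟂ CG]
4. D_y = 2193/229  [C, G, D are collinear ∩ BD ⟂ CG]
   → D = (1300/229, 2193/229)

A = (6, 1)
D = (1300/229, 2193/229)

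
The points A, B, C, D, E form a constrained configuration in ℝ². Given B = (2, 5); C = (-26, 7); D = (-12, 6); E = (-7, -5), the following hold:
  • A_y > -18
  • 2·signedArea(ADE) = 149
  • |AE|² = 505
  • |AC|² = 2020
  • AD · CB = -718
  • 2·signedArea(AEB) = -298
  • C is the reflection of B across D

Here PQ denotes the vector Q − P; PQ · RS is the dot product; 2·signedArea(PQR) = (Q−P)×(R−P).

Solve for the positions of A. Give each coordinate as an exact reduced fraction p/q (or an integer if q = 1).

1. A_x = 12  [2·signedArea(ADE) = 149 ∩ 2·signedArea(AEB) = -298]
2. A_y = -17  [2·signedArea(ADE) = 149 ∩ 2·signedArea(AEB) = -298]
   → A = (12, -17)

A = (12, -17)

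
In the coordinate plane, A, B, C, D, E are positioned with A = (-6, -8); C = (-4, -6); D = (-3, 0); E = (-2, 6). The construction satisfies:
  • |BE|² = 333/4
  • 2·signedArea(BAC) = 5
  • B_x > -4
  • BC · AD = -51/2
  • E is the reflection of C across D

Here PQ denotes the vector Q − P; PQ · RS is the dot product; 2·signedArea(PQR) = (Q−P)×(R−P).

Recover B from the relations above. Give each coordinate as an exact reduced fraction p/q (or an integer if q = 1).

B = (-7/2, -3)

1. B_x = -7/2  [BC · AD = -51/2 ∩ 2·signedArea(BAC) = 5]
2. B_y = -3  [BC · AD = -51/2 ∩ 2·signedArea(BAC) = 5]
   → B = (-7/2, -3)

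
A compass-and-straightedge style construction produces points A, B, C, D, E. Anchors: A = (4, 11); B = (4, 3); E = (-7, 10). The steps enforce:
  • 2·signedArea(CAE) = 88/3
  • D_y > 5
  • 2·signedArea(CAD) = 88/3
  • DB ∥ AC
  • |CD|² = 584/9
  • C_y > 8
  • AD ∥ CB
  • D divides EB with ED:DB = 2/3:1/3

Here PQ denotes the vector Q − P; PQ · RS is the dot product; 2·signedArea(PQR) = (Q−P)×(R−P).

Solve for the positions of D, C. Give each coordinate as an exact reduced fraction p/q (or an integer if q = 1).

C = (23/3, 26/3)
D = (1/3, 16/3)

1. D_x = 1/3  [D divides EB with ED:DB = 2/3:1/3]
2. D_y = 16/3  [D divides EB with ED:DB = 2/3:1/3]
   → D = (1/3, 16/3)
3. C_x = 23/3  [AD ∥ CB ∩ DB ∥ AC]
4. C_y = 26/3  [AD ∥ CB ∩ DB ∥ AC]
   → C = (23/3, 26/3)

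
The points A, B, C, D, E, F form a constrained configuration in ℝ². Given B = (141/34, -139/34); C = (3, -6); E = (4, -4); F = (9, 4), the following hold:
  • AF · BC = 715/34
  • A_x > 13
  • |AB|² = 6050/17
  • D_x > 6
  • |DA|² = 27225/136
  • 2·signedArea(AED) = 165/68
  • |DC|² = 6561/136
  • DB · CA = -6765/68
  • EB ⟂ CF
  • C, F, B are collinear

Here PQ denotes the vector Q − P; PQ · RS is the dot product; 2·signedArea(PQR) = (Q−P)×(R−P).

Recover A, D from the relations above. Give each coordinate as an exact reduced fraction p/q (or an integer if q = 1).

1. A_x = 471/34  [line 39/34·x + 65/34·y + -39 = 0 ∩ |AB|² = 6050/17]
2. A_y = 411/34  [line 39/34·x + 65/34·y + -39 = 0 ∩ |AB|² = 6050/17]
   → A = (471/34, 411/34)
3. D_x = 447/68  [2·signedArea(AED) = 165/68 ∩ DB · CA = -6765/68]
4. D_y = -3/68  [2·signedArea(AED) = 165/68 ∩ DB · CA = -6765/68]
   → D = (447/68, -3/68)

A = (471/34, 411/34)
D = (447/68, -3/68)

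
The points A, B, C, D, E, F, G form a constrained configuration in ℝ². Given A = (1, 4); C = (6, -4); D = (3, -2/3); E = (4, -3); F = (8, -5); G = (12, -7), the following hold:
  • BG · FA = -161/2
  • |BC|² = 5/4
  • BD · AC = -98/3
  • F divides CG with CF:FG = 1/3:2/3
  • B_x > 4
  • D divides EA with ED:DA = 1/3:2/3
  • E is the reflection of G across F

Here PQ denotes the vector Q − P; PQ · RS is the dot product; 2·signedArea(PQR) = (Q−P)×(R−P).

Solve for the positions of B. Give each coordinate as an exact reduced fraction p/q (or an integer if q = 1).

B = (5, -7/2)

1. B_x = 5  [BD · AC = -98/3 ∩ BG · FA = -161/2]
2. B_y = -7/2  [BD · AC = -98/3 ∩ BG · FA = -161/2]
   → B = (5, -7/2)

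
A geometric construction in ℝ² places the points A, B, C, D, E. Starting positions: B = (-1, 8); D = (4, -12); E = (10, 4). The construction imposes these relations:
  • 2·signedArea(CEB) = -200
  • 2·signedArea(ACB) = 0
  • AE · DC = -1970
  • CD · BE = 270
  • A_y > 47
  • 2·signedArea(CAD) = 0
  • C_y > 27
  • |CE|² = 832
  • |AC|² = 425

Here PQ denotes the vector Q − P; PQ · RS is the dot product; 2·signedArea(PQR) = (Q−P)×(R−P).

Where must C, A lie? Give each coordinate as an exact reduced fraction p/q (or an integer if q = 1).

A = (-11, 48)
C = (-6, 28)

1. C_x = -6  [CD · BE = 270 ∩ 2·signedArea(CEB) = -200]
2. C_y = 28  [CD · BE = 270 ∩ 2·signedArea(CEB) = -200]
   → C = (-6, 28)
3. A_x = -11  [2·signedArea(CAD) = 0 ∩ AE · DC = -1970]
4. A_y = 48  [2·signedArea(CAD) = 0 ∩ AE · DC = -1970]
   → A = (-11, 48)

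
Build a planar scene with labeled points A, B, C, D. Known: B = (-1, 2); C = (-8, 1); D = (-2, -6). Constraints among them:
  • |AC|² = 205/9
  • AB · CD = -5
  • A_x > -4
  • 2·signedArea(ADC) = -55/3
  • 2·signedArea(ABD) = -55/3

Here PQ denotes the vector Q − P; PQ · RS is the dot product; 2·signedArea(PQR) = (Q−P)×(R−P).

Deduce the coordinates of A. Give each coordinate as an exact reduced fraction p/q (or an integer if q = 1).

A = (-11/3, -1)

1. A_x = -11/3  [2·signedArea(ABD) = -55/3 ∩ 2·signedArea(ADC) = -55/3]
2. A_y = -1  [2·signedArea(ABD) = -55/3 ∩ 2·signedArea(ADC) = -55/3]
   → A = (-11/3, -1)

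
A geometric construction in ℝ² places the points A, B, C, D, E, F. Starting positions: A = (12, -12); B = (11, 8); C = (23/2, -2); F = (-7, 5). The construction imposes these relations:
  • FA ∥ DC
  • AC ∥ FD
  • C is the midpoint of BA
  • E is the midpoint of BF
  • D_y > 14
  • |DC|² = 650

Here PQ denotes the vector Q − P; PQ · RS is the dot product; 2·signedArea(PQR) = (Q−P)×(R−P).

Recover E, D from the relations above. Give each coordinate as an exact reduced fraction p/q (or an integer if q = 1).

1. E_x = 2  [E is the midpoint of BF]
2. E_y = 13/2  [E is the midpoint of BF]
   → E = (2, 13/2)
3. D_x = -15/2  [FA ∥ DC ∩ AC ∥ FD]
4. D_y = 15  [FA ∥ DC ∩ AC ∥ FD]
   → D = (-15/2, 15)

D = (-15/2, 15)
E = (2, 13/2)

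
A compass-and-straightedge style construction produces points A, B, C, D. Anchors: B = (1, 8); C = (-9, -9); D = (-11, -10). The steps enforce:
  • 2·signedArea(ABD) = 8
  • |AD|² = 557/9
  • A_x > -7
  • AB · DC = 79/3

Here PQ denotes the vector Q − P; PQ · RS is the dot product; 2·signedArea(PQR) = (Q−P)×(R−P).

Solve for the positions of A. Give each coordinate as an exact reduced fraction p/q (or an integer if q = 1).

1. A_x = -19/3  [AB · DC = 79/3 ∩ 2·signedArea(ABD) = 8]
2. A_y = -11/3  [AB · DC = 79/3 ∩ 2·signedArea(ABD) = 8]
   → A = (-19/3, -11/3)

A = (-19/3, -11/3)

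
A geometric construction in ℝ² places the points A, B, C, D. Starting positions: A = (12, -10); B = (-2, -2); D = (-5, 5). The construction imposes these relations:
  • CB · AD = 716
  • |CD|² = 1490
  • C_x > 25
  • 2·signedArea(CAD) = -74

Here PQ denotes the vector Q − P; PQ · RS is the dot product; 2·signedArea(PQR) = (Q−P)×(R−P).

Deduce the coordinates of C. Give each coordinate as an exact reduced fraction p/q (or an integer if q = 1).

C = (26, -18)

1. C_x = 26  [CB · AD = 716 ∩ 2·signedArea(CAD) = -74]
2. C_y = -18  [CB · AD = 716 ∩ 2·signedArea(CAD) = -74]
   → C = (26, -18)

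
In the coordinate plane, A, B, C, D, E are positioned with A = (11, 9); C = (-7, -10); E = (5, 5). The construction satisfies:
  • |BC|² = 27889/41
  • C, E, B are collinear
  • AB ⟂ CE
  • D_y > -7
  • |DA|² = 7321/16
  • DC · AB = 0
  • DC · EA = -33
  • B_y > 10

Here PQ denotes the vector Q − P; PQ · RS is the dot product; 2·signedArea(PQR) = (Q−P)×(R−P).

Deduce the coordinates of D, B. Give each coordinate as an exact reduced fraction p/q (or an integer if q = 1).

1. B_x = 381/41  [C, E, B are collinear ∩ AB ⟂ CE]
2. B_y = 425/41  [C, E, B are collinear ∩ AB ⟂ CE]
   → B = (381/41, 425/41)
3. D_x = -4  [DC · AB = 0 ∩ DC · EA = -33]
4. D_y = -25/4  [DC · AB = 0 ∩ DC · EA = -33]
   → D = (-4, -25/4)

B = (381/41, 425/41)
D = (-4, -25/4)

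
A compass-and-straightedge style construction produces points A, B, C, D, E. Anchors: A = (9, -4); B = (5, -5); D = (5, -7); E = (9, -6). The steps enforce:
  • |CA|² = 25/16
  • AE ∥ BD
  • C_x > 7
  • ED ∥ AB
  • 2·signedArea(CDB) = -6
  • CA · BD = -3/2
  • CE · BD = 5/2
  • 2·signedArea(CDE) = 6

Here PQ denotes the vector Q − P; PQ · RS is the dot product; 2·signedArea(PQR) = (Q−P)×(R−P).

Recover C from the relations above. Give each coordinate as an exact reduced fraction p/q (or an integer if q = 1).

C = (8, -19/4)

1. C_x = 8  [2·signedArea(CDE) = 6 ∩ 2·signedArea(CDB) = -6]
2. C_y = -19/4  [2·signedArea(CDE) = 6 ∩ 2·signedArea(CDB) = -6]
   → C = (8, -19/4)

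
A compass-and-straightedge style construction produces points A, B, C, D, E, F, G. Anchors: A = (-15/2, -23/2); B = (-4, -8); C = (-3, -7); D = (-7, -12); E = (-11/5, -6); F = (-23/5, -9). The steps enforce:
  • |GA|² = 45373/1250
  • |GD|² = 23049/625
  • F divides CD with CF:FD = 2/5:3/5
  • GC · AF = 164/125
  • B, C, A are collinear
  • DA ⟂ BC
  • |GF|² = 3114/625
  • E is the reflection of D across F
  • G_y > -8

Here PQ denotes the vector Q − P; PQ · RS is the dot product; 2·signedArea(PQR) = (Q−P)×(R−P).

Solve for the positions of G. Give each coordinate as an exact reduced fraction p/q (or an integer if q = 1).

1. G_x = -82/25  [line -29/10·x + -5/2·y + -3439/125 = 0 ∩ |GD|² = 23049/625]
2. G_y = -36/5  [line -29/10·x + -5/2·y + -3439/125 = 0 ∩ |GD|² = 23049/625]
   → G = (-82/25, -36/5)

G = (-82/25, -36/5)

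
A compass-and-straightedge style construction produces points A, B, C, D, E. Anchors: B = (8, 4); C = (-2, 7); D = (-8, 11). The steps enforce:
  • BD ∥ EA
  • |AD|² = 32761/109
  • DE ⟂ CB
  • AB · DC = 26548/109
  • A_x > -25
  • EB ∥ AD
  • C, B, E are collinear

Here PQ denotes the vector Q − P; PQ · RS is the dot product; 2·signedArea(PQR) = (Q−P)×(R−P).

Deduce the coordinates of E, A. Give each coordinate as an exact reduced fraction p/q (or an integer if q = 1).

1. E_x = -938/109  [C, B, E are collinear ∩ DE ⟂ CB]
2. E_y = 979/109  [C, B, E are collinear ∩ DE ⟂ CB]
   → E = (-938/109, 979/109)
3. A_x = -2682/109  [EB ∥ AD ∩ BD ∥ EA]
4. A_y = 1742/109  [EB ∥ AD ∩ BD ∥ EA]
   → A = (-2682/109, 1742/109)

A = (-2682/109, 1742/109)
E = (-938/109, 979/109)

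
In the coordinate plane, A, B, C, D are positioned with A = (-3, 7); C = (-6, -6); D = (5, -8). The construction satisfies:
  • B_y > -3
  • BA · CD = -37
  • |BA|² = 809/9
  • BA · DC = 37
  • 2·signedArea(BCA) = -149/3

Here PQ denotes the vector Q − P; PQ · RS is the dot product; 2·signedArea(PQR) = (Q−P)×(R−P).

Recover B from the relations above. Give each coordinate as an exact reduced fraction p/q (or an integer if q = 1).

B = (-4/3, -7/3)

1. B_x = -4/3  [2·signedArea(BCA) = -149/3 ∩ BA · CD = -37]
2. B_y = -7/3  [2·signedArea(BCA) = -149/3 ∩ BA · CD = -37]
   → B = (-4/3, -7/3)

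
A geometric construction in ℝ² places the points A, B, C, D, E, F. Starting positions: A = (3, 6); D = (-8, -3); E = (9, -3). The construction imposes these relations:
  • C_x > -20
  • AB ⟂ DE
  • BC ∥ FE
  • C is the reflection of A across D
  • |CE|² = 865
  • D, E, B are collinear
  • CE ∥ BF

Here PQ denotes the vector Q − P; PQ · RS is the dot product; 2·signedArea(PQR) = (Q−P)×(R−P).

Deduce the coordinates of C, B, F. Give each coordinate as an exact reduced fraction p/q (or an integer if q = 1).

B = (3, -3)
C = (-19, -12)
F = (31, 6)

1. C_x = -19  [C is the reflection of A across D]
2. C_y = -12  [C is the reflection of A across D]
   → C = (-19, -12)
3. B_x = 3  [D, E, B are collinear ∩ AB ⟂ DE]
4. B_y = -3  [D, E, B are collinear ∩ AB ⟂ DE]
   → B = (3, -3)
5. F_x = 31  [BC ∥ FE ∩ CE ∥ BF]
6. F_y = 6  [BC ∥ FE ∩ CE ∥ BF]
   → F = (31, 6)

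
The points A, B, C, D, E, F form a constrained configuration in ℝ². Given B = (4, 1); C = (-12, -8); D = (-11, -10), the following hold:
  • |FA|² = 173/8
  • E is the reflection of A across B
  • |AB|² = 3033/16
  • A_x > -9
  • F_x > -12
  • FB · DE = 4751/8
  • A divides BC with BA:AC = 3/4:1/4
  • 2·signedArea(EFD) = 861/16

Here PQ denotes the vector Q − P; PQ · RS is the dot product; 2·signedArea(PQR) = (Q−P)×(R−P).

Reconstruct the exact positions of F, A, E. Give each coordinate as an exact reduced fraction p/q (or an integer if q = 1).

A = (-8, -23/4)
E = (16, 31/4)
F = (-47/4, -17/2)

1. A_x = -8  [A divides BC with BA:AC = 3/4:1/4]
2. A_y = -23/4  [A divides BC with BA:AC = 3/4:1/4]
   → A = (-8, -23/4)
3. E_x = 16  [E is the reflection of A across B]
4. E_y = 31/4  [E is the reflection of A across B]
   → E = (16, 31/4)
5. F_x = -47/4  [FB · DE = 4751/8 ∩ 2·signedArea(EFD) = 861/16]
6. F_y = -17/2  [FB · DE = 4751/8 ∩ 2·signedArea(EFD) = 861/16]
   → F = (-47/4, -17/2)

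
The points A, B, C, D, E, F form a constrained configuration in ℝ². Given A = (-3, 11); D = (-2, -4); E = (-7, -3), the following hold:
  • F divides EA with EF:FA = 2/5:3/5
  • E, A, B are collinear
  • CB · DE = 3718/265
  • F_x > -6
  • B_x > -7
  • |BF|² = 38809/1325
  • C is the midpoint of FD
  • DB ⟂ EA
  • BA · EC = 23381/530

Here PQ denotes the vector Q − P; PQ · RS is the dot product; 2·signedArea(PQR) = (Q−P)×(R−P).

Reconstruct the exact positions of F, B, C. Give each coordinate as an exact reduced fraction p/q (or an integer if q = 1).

B = (-365/53, -138/53)
C = (-37/10, -7/10)
F = (-27/5, 13/5)

1. F_x = -27/5  [F divides EA with EF:FA = 2/5:3/5]
2. F_y = 13/5  [F divides EA with EF:FA = 2/5:3/5]
   → F = (-27/5, 13/5)
3. B_x = -365/53  [E, A, B are collinear ∩ DB ⟂ EA]
4. B_y = -138/53  [E, A, B are collinear ∩ DB ⟂ EA]
   → B = (-365/53, -138/53)
5. C_x = -37/10  [C is the midpoint of FD]
6. C_y = -7/10  [C is the midpoint of FD]
   → C = (-37/10, -7/10)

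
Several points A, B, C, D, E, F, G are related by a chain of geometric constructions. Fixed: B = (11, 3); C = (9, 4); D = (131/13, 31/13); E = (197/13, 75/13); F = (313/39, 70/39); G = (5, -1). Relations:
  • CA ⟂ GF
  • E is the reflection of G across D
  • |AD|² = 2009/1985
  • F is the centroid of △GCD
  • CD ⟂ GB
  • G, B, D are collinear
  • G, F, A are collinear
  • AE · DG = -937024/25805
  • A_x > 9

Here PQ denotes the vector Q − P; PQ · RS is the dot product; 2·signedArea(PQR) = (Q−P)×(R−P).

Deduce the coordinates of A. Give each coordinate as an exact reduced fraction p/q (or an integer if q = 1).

A = (249031/25805, 85048/25805)

1. A_x = 249031/25805  [G, F, A are collinear ∩ CA ⟂ GF]
2. A_y = 85048/25805  [G, F, A are collinear ∩ CA ⟂ GF]
   → A = (249031/25805, 85048/25805)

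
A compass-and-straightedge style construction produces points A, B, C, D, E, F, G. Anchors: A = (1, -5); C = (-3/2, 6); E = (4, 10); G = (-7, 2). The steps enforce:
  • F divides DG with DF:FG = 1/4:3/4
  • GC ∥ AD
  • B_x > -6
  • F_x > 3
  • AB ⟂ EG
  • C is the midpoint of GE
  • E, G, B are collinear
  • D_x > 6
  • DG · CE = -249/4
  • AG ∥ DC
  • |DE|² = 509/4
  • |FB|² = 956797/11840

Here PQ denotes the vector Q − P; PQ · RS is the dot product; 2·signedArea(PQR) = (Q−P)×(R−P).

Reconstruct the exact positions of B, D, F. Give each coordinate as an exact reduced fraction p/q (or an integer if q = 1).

1. B_x = -943/185  [E, G, B are collinear ∩ AB ⟂ EG]
2. B_y = 626/185  [E, G, B are collinear ∩ AB ⟂ EG]
   → B = (-943/185, 626/185)
3. D_x = 13/2  [AG ∥ DC ∩ GC ∥ AD]
4. D_y = -1  [AG ∥ DC ∩ GC ∥ AD]
   → D = (13/2, -1)
5. F_x = 25/8  [F divides DG with DF:FG = 1/4:3/4]
6. F_y = -1/4  [F divides DG with DF:FG = 1/4:3/4]
   → F = (25/8, -1/4)

B = (-943/185, 626/185)
D = (13/2, -1)
F = (25/8, -1/4)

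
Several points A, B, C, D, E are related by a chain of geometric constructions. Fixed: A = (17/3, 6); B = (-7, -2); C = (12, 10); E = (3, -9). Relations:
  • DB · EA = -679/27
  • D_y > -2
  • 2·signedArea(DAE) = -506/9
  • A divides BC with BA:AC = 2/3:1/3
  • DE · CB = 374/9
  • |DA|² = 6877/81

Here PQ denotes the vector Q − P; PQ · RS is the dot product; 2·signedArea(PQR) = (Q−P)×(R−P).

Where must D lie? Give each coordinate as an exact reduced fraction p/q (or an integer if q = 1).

1. D_x = 5/9  [DB · EA = -679/27 ∩ DE · CB = 374/9]
2. D_y = -5/3  [DB · EA = -679/27 ∩ DE · CB = 374/9]
   → D = (5/9, -5/3)

D = (5/9, -5/3)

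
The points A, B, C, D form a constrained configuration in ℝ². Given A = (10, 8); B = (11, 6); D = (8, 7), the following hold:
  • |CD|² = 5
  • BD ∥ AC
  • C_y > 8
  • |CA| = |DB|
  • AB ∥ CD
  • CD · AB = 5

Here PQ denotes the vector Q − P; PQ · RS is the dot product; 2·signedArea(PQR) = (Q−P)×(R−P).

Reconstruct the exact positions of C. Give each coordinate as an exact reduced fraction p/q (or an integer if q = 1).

C = (7, 9)

1. C_x = 7  [AB ∥ CD ∩ BD ∥ AC]
2. C_y = 9  [AB ∥ CD ∩ BD ∥ AC]
   → C = (7, 9)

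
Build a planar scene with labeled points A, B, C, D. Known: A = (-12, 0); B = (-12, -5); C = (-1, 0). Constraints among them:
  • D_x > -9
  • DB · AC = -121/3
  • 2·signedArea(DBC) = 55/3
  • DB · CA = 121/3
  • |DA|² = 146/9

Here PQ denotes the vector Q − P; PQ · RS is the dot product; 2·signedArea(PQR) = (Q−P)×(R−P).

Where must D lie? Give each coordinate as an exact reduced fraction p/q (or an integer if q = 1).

D = (-25/3, -5/3)

1. D_x = -25/3  [DB · CA = 121/3 ∩ 2·signedArea(DBC) = 55/3]
2. D_y = -5/3  [DB · CA = 121/3 ∩ 2·signedArea(DBC) = 55/3]
   → D = (-25/3, -5/3)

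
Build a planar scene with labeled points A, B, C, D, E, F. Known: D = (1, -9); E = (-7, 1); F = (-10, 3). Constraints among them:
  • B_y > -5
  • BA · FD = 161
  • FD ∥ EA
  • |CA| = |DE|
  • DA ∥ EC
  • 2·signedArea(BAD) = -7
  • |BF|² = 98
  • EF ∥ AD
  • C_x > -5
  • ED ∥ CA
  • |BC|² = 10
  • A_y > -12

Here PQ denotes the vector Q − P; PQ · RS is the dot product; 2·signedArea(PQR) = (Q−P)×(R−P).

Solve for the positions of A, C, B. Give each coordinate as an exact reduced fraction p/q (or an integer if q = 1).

A = (4, -11)
B = (-3, -4)
C = (-4, -1)

1. A_x = 4  [EF ∥ AD ∩ FD ∥ EA]
2. A_y = -11  [EF ∥ AD ∩ FD ∥ EA]
   → A = (4, -11)
3. C_x = -4  [ED ∥ CA ∩ DA ∥ EC]
4. C_y = -1  [ED ∥ CA ∩ DA ∥ EC]
   → C = (-4, -1)
5. B_x = -3  [BA · FD = 161 ∩ 2·signedArea(BAD) = -7]
6. B_y = -4  [BA · FD = 161 ∩ 2·signedArea(BAD) = -7]
   → B = (-3, -4)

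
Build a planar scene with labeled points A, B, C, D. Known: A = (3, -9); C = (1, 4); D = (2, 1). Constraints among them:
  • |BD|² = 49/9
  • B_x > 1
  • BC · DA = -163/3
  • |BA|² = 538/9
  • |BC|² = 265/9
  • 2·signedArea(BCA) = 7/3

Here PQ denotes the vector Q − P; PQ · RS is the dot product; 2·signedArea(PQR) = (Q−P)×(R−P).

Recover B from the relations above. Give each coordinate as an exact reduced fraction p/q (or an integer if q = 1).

1. B_x = 2  [BC · DA = -163/3 ∩ 2·signedArea(BCA) = 7/3]
2. B_y = -4/3  [BC · DA = -163/3 ∩ 2·signedArea(BCA) = 7/3]
   → B = (2, -4/3)

B = (2, -4/3)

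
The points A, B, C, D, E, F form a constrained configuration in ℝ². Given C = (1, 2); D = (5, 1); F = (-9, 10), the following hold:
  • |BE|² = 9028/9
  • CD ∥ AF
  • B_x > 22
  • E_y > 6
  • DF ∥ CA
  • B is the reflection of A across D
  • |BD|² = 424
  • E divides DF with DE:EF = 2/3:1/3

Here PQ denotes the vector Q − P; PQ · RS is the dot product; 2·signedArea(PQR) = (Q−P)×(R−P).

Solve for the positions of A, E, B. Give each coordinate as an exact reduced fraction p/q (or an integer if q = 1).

1. A_x = -13  [CD ∥ AF ∩ DF ∥ CA]
2. A_y = 11  [CD ∥ AF ∩ DF ∥ CA]
   → A = (-13, 11)
3. E_x = -13/3  [E divides DF with DE:EF = 2/3:1/3]
4. E_y = 7  [E divides DF with DE:EF = 2/3:1/3]
   → E = (-13/3, 7)
5. B_x = 23  [B is the reflection of A across D]
6. B_y = -9  [B is the reflection of A across D]
   → B = (23, -9)

A = (-13, 11)
B = (23, -9)
E = (-13/3, 7)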